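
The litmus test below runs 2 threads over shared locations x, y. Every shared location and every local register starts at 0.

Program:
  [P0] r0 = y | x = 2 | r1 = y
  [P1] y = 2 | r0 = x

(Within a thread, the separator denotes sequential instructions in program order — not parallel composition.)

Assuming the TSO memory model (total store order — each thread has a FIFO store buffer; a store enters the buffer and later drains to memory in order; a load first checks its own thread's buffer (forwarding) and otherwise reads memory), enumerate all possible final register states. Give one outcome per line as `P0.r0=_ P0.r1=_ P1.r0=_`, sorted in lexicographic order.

P0.r0=0 P0.r1=0 P1.r0=0
P0.r0=0 P0.r1=0 P1.r0=2
P0.r0=0 P0.r1=2 P1.r0=0
P0.r0=0 P0.r1=2 P1.r0=2
P0.r0=2 P0.r1=2 P1.r0=0
P0.r0=2 P0.r1=2 P1.r0=2

outcome vector order: (P0.r0,P0.r1,P1.r0)
|TSO outcomes| = 6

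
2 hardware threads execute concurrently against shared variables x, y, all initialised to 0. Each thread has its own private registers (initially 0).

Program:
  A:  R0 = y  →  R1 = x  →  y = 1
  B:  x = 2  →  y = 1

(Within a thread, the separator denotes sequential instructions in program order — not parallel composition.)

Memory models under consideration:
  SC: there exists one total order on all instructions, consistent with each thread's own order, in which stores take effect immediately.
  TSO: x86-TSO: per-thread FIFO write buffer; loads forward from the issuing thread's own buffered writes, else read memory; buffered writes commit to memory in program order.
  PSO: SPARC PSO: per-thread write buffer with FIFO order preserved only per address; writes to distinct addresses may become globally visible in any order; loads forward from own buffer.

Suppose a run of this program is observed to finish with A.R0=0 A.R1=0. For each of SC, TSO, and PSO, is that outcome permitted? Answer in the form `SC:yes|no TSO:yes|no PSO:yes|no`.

outcome vector order: (A.R0,A.R1)
SC (3): (0,0), (0,2), (1,2)
TSO (3): (0,0), (0,2), (1,2)
PSO (4): (0,0), (0,2), (1,0), (1,2)
target (0,0) ∈ {SC,TSO,PSO}

SC:yes TSO:yes PSO:yes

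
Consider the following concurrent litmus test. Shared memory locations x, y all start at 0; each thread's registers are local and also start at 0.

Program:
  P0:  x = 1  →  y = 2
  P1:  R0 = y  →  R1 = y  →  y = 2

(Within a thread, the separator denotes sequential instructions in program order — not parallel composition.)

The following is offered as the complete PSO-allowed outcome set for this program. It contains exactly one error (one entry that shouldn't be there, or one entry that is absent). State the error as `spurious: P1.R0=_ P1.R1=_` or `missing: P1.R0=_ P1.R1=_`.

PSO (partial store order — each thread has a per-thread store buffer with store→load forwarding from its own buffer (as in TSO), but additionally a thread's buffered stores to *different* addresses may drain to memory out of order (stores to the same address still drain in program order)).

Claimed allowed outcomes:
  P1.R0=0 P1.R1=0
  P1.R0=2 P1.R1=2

outcome vector order: (P1.R0,P1.R1)
under PSO → 00, 02, 22
PSO∖claimed = {02}

missing: P1.R0=0 P1.R1=2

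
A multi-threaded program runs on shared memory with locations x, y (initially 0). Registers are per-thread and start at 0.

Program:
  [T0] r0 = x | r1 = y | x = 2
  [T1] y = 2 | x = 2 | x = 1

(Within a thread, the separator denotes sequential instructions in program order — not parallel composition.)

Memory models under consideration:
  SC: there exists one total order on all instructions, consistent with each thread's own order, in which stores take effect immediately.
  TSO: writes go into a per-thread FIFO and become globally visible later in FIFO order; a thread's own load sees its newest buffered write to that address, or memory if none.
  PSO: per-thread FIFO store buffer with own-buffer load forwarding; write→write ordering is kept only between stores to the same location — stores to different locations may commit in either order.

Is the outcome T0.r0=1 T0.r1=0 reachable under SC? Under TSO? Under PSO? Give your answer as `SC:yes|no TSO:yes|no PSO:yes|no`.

outcome vector order: (T0.r0,T0.r1)
under SC → 0/0 0/2 1/2 2/2
under TSO → 0/0 0/2 1/2 2/2
under PSO → 0/0 0/2 1/0 1/2 2/0 2/2
target 1/0 ∈ {PSO}

SC:no TSO:no PSO:yes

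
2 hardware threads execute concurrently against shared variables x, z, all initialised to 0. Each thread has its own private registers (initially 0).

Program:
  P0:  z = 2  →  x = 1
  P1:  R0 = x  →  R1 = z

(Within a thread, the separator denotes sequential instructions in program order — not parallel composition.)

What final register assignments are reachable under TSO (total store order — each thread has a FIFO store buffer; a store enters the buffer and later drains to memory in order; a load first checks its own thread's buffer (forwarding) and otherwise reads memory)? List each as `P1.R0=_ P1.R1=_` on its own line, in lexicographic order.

outcome vector order: (P1.R0,P1.R1)
|TSO outcomes| = 3

P1.R0=0 P1.R1=0
P1.R0=0 P1.R1=2
P1.R0=1 P1.R1=2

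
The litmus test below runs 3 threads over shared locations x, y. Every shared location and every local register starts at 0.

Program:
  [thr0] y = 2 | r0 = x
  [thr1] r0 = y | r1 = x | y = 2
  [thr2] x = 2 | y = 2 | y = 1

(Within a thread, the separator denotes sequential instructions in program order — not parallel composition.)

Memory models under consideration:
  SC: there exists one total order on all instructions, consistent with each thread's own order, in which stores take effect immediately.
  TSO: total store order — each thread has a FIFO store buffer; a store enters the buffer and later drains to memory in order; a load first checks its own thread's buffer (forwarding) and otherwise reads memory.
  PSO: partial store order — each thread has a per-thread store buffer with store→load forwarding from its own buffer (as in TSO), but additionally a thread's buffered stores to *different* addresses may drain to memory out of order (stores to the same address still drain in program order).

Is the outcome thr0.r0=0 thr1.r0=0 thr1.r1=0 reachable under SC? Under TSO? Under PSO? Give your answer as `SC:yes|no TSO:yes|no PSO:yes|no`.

outcome vector order: (thr0.r0,thr1.r0,thr1.r1)
under SC → 000, 002, 012, 020, 022, 200, 202, 212, 220, 222
under TSO → 000, 002, 012, 020, 022, 200, 202, 212, 220, 222
under PSO → 000, 002, 010, 012, 020, 022, 200, 202, 210, 212, 220, 222
target 000 ∈ {SC,TSO,PSO}

SC:yes TSO:yes PSO:yes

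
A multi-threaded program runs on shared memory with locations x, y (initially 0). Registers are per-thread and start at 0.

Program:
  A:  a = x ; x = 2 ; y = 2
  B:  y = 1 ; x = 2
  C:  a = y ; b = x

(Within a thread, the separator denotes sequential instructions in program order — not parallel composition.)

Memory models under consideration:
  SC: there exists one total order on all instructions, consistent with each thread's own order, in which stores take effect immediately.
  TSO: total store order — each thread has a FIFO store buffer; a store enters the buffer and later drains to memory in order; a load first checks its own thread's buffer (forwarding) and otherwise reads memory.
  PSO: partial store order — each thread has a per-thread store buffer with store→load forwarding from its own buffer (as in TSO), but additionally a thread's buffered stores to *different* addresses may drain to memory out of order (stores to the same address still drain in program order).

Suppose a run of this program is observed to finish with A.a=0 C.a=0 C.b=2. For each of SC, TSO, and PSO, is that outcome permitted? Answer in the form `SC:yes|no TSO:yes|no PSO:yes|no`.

SC:yes TSO:yes PSO:yes

outcome vector order: (A.a,C.a,C.b)
SC: 10 outcomes — {<0 0 0>, <0 0 2>, <0 1 0>, <0 1 2>, <0 2 2>, <2 0 0>, <2 0 2>, <2 1 0>, <2 1 2>, <2 2 2>}
TSO: 10 outcomes — {<0 0 0>, <0 0 2>, <0 1 0>, <0 1 2>, <0 2 2>, <2 0 0>, <2 0 2>, <2 1 0>, <2 1 2>, <2 2 2>}
PSO: 11 outcomes — {<0 0 0>, <0 0 2>, <0 1 0>, <0 1 2>, <0 2 0>, <0 2 2>, <2 0 0>, <2 0 2>, <2 1 0>, <2 1 2>, <2 2 2>}
target <0 0 2> ∈ {SC,TSO,PSO}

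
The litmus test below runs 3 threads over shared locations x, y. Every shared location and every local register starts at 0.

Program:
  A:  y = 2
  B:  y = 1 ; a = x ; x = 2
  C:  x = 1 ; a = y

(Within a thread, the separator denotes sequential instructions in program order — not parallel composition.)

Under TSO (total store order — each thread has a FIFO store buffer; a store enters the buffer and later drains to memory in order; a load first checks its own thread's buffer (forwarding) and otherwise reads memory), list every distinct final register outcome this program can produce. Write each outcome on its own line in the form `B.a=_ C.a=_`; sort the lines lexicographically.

outcome vector order: (B.a,C.a)
|TSO outcomes| = 6

B.a=0 C.a=0
B.a=0 C.a=1
B.a=0 C.a=2
B.a=1 C.a=0
B.a=1 C.a=1
B.a=1 C.a=2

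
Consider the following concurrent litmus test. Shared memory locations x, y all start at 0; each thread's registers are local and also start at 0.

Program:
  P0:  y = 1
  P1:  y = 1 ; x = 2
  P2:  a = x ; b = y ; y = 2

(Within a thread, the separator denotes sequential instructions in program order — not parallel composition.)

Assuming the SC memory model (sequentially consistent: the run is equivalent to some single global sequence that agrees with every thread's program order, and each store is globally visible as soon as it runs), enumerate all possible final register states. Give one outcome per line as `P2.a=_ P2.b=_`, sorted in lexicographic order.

outcome vector order: (P2.a,P2.b)
|SC outcomes| = 3

P2.a=0 P2.b=0
P2.a=0 P2.b=1
P2.a=2 P2.b=1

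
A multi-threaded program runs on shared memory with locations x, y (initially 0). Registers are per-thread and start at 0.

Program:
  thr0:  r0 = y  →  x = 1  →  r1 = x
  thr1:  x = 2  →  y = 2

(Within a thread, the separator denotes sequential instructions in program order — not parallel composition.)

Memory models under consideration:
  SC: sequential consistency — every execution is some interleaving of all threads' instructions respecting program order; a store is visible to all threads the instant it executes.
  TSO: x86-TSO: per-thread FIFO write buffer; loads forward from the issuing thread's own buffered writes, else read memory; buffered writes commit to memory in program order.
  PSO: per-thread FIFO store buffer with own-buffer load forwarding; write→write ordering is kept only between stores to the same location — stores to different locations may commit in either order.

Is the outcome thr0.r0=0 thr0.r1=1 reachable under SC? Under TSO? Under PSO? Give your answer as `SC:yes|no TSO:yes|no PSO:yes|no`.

outcome vector order: (thr0.r0,thr0.r1)
SC: 3 outcomes — {0/1 0/2 2/1}
TSO: 3 outcomes — {0/1 0/2 2/1}
PSO: 4 outcomes — {0/1 0/2 2/1 2/2}
target 0/1 ∈ {SC,TSO,PSO}

SC:yes TSO:yes PSO:yes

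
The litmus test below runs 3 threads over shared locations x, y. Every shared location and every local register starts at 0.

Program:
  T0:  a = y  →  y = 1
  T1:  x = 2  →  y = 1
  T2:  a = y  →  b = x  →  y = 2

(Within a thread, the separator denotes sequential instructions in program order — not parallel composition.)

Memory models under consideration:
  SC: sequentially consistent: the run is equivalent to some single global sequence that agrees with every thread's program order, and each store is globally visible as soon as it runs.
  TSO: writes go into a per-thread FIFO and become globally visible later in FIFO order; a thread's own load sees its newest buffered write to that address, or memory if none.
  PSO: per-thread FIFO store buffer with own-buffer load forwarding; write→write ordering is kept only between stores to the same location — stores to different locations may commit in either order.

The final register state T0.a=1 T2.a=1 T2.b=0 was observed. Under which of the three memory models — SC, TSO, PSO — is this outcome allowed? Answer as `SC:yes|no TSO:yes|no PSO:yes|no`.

outcome vector order: (T0.a,T2.a,T2.b)
SC (10): 000 002 010 012 100 102 112 200 202 212
TSO (10): 000 002 010 012 100 102 112 200 202 212
PSO (12): 000 002 010 012 100 102 110 112 200 202 210 212
target 110 ∈ {PSO}

SC:no TSO:no PSO:yes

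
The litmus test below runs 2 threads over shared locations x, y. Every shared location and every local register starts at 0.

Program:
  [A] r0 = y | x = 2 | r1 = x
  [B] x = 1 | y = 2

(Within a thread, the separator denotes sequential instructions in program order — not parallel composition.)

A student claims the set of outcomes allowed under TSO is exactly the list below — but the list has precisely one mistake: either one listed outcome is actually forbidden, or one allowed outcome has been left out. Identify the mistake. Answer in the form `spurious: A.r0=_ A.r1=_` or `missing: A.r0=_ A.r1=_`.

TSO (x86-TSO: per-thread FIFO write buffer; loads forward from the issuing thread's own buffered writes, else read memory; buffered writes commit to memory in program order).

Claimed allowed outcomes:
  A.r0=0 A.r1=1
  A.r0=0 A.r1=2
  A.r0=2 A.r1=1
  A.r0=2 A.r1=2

outcome vector order: (A.r0,A.r1)
under TSO → 0/1 0/2 2/2
claimed∖TSO = {2/1}

spurious: A.r0=2 A.r1=1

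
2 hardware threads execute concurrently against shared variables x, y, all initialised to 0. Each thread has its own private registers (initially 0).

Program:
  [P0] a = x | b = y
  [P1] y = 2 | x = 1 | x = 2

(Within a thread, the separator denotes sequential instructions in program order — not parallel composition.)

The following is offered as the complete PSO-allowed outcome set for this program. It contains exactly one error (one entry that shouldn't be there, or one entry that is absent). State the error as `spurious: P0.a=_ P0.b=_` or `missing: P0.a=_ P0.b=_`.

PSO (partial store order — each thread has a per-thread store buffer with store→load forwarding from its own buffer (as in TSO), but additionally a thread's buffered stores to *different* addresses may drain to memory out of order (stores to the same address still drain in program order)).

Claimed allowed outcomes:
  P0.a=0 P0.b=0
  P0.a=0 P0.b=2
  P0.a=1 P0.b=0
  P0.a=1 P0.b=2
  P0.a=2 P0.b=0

outcome vector order: (P0.a,P0.b)
PSO: 6 outcomes — {(0,0) (0,2) (1,0) (1,2) (2,0) (2,2)}
PSO∖claimed = {(2,2)}

missing: P0.a=2 P0.b=2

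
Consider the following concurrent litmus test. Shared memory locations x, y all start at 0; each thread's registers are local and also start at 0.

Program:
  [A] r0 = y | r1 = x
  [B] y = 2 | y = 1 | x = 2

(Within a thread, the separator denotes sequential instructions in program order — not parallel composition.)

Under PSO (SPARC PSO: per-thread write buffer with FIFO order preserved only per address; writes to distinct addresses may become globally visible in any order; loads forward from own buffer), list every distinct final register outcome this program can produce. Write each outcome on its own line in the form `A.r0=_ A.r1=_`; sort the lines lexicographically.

outcome vector order: (A.r0,A.r1)
|PSO outcomes| = 6

A.r0=0 A.r1=0
A.r0=0 A.r1=2
A.r0=1 A.r1=0
A.r0=1 A.r1=2
A.r0=2 A.r1=0
A.r0=2 A.r1=2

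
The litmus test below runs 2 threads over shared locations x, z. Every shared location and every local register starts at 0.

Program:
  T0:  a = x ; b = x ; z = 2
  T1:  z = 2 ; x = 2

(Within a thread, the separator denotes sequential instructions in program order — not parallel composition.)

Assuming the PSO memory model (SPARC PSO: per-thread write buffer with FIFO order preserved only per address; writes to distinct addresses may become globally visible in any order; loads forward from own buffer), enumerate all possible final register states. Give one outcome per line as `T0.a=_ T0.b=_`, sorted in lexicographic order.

T0.a=0 T0.b=0
T0.a=0 T0.b=2
T0.a=2 T0.b=2

outcome vector order: (T0.a,T0.b)
|PSO outcomes| = 3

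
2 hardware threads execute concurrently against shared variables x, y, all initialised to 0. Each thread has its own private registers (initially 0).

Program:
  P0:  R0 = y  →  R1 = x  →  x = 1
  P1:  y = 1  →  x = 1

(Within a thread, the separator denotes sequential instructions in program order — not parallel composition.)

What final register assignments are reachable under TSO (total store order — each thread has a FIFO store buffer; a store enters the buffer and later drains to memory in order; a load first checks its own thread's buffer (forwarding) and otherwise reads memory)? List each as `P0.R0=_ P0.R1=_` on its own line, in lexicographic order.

outcome vector order: (P0.R0,P0.R1)
|TSO outcomes| = 4

P0.R0=0 P0.R1=0
P0.R0=0 P0.R1=1
P0.R0=1 P0.R1=0
P0.R0=1 P0.R1=1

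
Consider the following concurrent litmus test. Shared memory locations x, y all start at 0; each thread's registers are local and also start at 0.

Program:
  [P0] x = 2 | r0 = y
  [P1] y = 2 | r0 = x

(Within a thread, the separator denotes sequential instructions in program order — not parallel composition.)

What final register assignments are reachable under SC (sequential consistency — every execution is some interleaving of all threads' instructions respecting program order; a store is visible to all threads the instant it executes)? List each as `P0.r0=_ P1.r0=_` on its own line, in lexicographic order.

P0.r0=0 P1.r0=2
P0.r0=2 P1.r0=0
P0.r0=2 P1.r0=2

outcome vector order: (P0.r0,P1.r0)
|SC outcomes| = 3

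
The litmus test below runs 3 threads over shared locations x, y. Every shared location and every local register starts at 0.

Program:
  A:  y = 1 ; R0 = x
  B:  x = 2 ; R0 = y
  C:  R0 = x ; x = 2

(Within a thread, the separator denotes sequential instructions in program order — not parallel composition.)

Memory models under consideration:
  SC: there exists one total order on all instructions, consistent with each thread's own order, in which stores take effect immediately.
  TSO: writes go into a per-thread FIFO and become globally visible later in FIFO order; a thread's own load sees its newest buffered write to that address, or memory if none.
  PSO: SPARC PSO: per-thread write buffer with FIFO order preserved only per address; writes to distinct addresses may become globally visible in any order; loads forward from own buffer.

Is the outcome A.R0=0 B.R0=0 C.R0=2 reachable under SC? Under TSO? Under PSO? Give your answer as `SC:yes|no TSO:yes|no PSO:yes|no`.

outcome vector order: (A.R0,B.R0,C.R0)
[SC] allowed = {0/1/0 0/1/2 2/0/0 2/0/2 2/1/0 2/1/2}
[TSO] allowed = {0/0/0 0/0/2 0/1/0 0/1/2 2/0/0 2/0/2 2/1/0 2/1/2}
[PSO] allowed = {0/0/0 0/0/2 0/1/0 0/1/2 2/0/0 2/0/2 2/1/0 2/1/2}
target 0/0/2 ∈ {TSO,PSO}

SC:no TSO:yes PSO:yes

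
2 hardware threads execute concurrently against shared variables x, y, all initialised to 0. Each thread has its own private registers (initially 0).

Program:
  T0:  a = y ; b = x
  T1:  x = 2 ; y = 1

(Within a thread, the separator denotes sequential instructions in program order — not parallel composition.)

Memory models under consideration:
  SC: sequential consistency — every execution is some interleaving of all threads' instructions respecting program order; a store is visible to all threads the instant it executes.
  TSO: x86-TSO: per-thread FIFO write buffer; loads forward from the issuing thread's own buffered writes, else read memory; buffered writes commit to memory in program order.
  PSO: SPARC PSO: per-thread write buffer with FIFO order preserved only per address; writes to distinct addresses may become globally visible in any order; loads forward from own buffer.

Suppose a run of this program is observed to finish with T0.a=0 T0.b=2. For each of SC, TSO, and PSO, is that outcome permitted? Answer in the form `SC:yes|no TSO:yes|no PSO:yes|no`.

SC:yes TSO:yes PSO:yes

outcome vector order: (T0.a,T0.b)
SC (3): 00; 02; 12
TSO (3): 00; 02; 12
PSO (4): 00; 02; 10; 12
target 02 ∈ {SC,TSO,PSO}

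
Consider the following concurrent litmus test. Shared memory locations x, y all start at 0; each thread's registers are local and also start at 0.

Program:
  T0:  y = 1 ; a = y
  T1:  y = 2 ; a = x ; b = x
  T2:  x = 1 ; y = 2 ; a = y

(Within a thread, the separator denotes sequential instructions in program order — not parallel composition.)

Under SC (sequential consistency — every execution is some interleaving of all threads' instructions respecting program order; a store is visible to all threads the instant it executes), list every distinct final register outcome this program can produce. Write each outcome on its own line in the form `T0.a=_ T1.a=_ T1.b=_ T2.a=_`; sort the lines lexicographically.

T0.a=1 T1.a=0 T1.b=0 T2.a=1
T0.a=1 T1.a=0 T1.b=0 T2.a=2
T0.a=1 T1.a=0 T1.b=1 T2.a=1
T0.a=1 T1.a=0 T1.b=1 T2.a=2
T0.a=1 T1.a=1 T1.b=1 T2.a=1
T0.a=1 T1.a=1 T1.b=1 T2.a=2
T0.a=2 T1.a=0 T1.b=0 T2.a=2
T0.a=2 T1.a=0 T1.b=1 T2.a=2
T0.a=2 T1.a=1 T1.b=1 T2.a=1
T0.a=2 T1.a=1 T1.b=1 T2.a=2

outcome vector order: (T0.a,T1.a,T1.b,T2.a)
|SC outcomes| = 10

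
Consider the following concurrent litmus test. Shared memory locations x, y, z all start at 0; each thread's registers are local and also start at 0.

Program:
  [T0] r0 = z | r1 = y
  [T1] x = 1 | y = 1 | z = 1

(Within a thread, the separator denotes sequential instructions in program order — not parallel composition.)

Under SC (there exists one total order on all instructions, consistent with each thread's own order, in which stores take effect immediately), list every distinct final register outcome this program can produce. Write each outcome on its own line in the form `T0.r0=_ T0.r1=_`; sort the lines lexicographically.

outcome vector order: (T0.r0,T0.r1)
|SC outcomes| = 3

T0.r0=0 T0.r1=0
T0.r0=0 T0.r1=1
T0.r0=1 T0.r1=1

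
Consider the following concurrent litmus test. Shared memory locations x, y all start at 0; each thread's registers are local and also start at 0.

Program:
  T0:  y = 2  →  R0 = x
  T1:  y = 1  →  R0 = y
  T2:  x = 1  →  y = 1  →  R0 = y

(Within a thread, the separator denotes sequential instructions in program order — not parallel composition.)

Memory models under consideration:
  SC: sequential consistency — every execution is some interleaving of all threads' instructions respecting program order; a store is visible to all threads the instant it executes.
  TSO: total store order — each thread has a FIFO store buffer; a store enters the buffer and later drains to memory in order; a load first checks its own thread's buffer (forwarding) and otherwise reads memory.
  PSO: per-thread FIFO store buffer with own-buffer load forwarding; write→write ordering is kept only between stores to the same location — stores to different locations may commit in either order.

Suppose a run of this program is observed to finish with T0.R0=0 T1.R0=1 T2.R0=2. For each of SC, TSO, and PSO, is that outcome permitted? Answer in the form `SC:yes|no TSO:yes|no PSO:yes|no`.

outcome vector order: (T0.R0,T1.R0,T2.R0)
under SC → 011 021 111 112 121 122
under TSO → 011 012 021 022 111 112 121 122
under PSO → 011 012 021 022 111 112 121 122
target 012 ∈ {TSO,PSO}

SC:no TSO:yes PSO:yes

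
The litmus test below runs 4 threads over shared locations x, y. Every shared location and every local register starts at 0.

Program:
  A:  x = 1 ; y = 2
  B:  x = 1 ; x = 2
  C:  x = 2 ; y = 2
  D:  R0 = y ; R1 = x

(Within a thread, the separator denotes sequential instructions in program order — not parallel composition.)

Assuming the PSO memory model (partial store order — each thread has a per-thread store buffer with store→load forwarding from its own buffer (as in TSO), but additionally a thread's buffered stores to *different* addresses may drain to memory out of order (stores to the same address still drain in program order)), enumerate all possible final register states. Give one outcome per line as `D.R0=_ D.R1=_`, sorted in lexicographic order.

D.R0=0 D.R1=0
D.R0=0 D.R1=1
D.R0=0 D.R1=2
D.R0=2 D.R1=0
D.R0=2 D.R1=1
D.R0=2 D.R1=2

outcome vector order: (D.R0,D.R1)
|PSO outcomes| = 6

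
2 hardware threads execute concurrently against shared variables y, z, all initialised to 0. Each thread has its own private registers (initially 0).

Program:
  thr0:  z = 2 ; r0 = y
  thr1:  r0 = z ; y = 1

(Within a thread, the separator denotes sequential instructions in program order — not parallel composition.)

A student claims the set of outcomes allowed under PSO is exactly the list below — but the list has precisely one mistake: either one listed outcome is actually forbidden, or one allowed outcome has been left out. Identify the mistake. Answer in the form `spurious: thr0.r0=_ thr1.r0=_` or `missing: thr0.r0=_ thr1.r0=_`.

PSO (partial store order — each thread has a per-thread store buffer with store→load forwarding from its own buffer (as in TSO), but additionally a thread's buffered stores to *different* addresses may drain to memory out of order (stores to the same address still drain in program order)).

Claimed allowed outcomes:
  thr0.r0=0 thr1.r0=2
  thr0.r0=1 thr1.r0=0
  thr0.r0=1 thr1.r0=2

missing: thr0.r0=0 thr1.r0=0

outcome vector order: (thr0.r0,thr1.r0)
[PSO] allowed = {<0 0>; <0 2>; <1 0>; <1 2>}
PSO∖claimed = {<0 0>}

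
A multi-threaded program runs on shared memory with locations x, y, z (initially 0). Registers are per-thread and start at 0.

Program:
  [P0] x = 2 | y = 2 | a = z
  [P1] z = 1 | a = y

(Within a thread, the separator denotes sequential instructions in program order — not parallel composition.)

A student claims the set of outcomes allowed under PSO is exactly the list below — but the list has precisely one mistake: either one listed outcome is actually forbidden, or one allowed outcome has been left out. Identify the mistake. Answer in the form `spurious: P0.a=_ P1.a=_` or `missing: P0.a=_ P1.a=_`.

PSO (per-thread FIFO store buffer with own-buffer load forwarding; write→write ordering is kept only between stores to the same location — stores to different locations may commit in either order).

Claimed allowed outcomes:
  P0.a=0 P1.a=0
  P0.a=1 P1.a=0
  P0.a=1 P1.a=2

outcome vector order: (P0.a,P1.a)
[PSO] allowed = {00; 02; 10; 12}
PSO∖claimed = {02}

missing: P0.a=0 P1.a=2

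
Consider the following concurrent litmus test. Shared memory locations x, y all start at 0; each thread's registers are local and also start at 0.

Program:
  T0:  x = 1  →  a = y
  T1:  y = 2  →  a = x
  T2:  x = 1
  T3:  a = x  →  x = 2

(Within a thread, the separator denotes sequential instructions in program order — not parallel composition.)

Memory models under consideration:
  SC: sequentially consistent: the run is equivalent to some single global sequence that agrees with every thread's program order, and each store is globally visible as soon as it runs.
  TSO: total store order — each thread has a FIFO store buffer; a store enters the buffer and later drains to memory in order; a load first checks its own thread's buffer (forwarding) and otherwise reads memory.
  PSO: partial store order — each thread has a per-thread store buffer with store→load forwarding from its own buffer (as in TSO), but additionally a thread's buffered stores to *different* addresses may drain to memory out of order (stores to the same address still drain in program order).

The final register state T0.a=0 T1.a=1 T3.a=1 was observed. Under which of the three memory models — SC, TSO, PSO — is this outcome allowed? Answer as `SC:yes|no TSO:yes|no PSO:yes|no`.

outcome vector order: (T0.a,T1.a,T3.a)
SC: 10 outcomes — {0/1/0, 0/1/1, 0/2/0, 0/2/1, 2/0/0, 2/0/1, 2/1/0, 2/1/1, 2/2/0, 2/2/1}
TSO: 12 outcomes — {0/0/0, 0/0/1, 0/1/0, 0/1/1, 0/2/0, 0/2/1, 2/0/0, 2/0/1, 2/1/0, 2/1/1, 2/2/0, 2/2/1}
PSO: 12 outcomes — {0/0/0, 0/0/1, 0/1/0, 0/1/1, 0/2/0, 0/2/1, 2/0/0, 2/0/1, 2/1/0, 2/1/1, 2/2/0, 2/2/1}
target 0/1/1 ∈ {SC,TSO,PSO}

SC:yes TSO:yes PSO:yes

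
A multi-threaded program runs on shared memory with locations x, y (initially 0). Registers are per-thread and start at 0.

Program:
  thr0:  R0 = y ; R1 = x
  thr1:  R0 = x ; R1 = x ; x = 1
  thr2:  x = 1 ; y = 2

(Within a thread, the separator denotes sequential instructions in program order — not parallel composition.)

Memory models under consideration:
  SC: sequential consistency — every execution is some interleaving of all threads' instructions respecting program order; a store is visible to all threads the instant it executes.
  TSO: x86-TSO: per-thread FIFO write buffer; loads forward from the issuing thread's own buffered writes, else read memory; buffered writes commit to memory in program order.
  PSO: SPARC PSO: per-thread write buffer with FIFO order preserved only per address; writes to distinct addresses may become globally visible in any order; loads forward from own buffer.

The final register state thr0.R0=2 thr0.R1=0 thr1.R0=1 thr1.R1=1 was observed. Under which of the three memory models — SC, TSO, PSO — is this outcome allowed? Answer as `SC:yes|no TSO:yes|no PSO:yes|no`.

SC:no TSO:no PSO:yes

outcome vector order: (thr0.R0,thr0.R1,thr1.R0,thr1.R1)
under SC → (0,0,0,0), (0,0,0,1), (0,0,1,1), (0,1,0,0), (0,1,0,1), (0,1,1,1), (2,1,0,0), (2,1,0,1), (2,1,1,1)
under TSO → (0,0,0,0), (0,0,0,1), (0,0,1,1), (0,1,0,0), (0,1,0,1), (0,1,1,1), (2,1,0,0), (2,1,0,1), (2,1,1,1)
under PSO → (0,0,0,0), (0,0,0,1), (0,0,1,1), (0,1,0,0), (0,1,0,1), (0,1,1,1), (2,0,0,0), (2,0,0,1), (2,0,1,1), (2,1,0,0), (2,1,0,1), (2,1,1,1)
target (2,0,1,1) ∈ {PSO}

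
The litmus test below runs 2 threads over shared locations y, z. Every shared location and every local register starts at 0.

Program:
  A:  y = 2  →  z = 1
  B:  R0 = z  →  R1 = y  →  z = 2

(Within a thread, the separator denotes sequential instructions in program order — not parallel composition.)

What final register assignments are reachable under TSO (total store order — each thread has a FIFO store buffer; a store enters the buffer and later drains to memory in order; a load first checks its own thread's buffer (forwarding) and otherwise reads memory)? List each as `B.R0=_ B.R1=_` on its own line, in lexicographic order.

outcome vector order: (B.R0,B.R1)
|TSO outcomes| = 3

B.R0=0 B.R1=0
B.R0=0 B.R1=2
B.R0=1 B.R1=2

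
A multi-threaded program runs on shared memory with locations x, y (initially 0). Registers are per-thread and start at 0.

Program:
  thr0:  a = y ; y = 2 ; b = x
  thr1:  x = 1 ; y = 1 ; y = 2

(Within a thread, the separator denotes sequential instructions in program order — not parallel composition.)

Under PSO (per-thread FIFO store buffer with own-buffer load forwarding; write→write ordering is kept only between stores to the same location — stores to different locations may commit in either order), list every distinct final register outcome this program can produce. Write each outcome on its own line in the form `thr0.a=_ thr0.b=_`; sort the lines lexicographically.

thr0.a=0 thr0.b=0
thr0.a=0 thr0.b=1
thr0.a=1 thr0.b=0
thr0.a=1 thr0.b=1
thr0.a=2 thr0.b=0
thr0.a=2 thr0.b=1

outcome vector order: (thr0.a,thr0.b)
|PSO outcomes| = 6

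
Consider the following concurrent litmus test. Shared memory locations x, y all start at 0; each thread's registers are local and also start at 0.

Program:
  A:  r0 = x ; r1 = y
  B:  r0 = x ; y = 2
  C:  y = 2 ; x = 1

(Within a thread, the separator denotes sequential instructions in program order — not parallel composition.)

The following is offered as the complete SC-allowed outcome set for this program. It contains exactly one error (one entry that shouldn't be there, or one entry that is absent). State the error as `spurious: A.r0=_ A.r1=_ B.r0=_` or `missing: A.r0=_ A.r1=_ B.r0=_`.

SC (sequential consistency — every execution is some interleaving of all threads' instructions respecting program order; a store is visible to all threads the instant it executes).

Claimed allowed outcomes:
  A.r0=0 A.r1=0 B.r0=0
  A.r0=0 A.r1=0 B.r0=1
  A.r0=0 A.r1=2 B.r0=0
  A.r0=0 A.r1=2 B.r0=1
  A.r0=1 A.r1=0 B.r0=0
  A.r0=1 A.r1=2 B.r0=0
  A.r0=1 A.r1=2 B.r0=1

outcome vector order: (A.r0,A.r1,B.r0)
under SC → 0/0/0 0/0/1 0/2/0 0/2/1 1/2/0 1/2/1
claimed∖SC = {1/0/0}

spurious: A.r0=1 A.r1=0 B.r0=0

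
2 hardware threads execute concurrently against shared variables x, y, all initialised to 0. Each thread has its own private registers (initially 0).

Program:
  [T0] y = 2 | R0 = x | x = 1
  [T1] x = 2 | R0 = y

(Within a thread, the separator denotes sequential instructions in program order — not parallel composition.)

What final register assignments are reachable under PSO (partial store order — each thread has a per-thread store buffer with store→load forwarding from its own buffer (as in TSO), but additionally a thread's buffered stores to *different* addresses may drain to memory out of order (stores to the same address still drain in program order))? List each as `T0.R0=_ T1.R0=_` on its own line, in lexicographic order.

T0.R0=0 T1.R0=0
T0.R0=0 T1.R0=2
T0.R0=2 T1.R0=0
T0.R0=2 T1.R0=2

outcome vector order: (T0.R0,T1.R0)
|PSO outcomes| = 4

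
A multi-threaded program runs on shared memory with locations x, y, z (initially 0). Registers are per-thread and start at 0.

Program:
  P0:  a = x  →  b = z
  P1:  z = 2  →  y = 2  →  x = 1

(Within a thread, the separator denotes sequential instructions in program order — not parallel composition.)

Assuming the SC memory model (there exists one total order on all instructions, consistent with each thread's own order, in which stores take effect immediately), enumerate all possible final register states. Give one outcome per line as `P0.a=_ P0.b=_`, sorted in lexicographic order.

P0.a=0 P0.b=0
P0.a=0 P0.b=2
P0.a=1 P0.b=2

outcome vector order: (P0.a,P0.b)
|SC outcomes| = 3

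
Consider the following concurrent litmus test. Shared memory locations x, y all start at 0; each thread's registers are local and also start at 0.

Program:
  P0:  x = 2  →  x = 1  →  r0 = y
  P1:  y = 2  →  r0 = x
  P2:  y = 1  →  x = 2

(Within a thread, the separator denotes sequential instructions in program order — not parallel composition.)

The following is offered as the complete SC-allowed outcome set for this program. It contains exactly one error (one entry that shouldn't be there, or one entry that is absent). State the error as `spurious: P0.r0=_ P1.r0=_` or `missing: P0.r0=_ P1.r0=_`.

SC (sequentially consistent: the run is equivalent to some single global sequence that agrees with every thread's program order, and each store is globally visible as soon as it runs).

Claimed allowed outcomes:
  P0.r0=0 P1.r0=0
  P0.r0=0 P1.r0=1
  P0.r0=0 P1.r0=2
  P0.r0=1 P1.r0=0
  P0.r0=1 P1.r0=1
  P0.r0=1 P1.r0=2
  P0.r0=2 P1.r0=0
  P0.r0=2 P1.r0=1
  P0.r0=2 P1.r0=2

outcome vector order: (P0.r0,P1.r0)
under SC → 0/1, 0/2, 1/0, 1/1, 1/2, 2/0, 2/1, 2/2
claimed∖SC = {0/0}

spurious: P0.r0=0 P1.r0=0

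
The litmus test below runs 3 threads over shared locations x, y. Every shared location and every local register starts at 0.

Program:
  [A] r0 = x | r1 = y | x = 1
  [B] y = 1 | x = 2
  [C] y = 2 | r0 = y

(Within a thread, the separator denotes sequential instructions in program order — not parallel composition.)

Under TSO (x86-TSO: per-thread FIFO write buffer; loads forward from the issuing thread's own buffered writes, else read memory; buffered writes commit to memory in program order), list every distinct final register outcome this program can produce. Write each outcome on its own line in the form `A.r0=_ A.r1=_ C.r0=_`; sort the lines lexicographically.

A.r0=0 A.r1=0 C.r0=1
A.r0=0 A.r1=0 C.r0=2
A.r0=0 A.r1=1 C.r0=1
A.r0=0 A.r1=1 C.r0=2
A.r0=0 A.r1=2 C.r0=1
A.r0=0 A.r1=2 C.r0=2
A.r0=2 A.r1=1 C.r0=1
A.r0=2 A.r1=1 C.r0=2
A.r0=2 A.r1=2 C.r0=2

outcome vector order: (A.r0,A.r1,C.r0)
|TSO outcomes| = 9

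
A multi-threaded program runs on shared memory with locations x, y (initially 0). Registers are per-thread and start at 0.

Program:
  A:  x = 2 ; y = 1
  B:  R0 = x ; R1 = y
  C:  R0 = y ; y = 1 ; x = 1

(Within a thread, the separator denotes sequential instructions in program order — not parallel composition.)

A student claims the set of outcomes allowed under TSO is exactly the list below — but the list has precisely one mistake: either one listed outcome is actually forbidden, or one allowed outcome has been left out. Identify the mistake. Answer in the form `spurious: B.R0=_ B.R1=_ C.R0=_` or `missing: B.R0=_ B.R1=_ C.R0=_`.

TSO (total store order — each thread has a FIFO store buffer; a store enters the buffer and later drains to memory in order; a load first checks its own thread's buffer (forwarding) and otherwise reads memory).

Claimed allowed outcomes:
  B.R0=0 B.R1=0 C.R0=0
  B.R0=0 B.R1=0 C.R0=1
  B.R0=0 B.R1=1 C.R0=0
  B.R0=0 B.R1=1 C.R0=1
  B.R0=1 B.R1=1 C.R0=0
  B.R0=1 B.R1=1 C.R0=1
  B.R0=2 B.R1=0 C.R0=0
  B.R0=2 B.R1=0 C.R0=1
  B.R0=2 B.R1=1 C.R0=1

outcome vector order: (B.R0,B.R1,C.R0)
TSO: 10 outcomes — {0/0/0, 0/0/1, 0/1/0, 0/1/1, 1/1/0, 1/1/1, 2/0/0, 2/0/1, 2/1/0, 2/1/1}
TSO∖claimed = {2/1/0}

missing: B.R0=2 B.R1=1 C.R0=0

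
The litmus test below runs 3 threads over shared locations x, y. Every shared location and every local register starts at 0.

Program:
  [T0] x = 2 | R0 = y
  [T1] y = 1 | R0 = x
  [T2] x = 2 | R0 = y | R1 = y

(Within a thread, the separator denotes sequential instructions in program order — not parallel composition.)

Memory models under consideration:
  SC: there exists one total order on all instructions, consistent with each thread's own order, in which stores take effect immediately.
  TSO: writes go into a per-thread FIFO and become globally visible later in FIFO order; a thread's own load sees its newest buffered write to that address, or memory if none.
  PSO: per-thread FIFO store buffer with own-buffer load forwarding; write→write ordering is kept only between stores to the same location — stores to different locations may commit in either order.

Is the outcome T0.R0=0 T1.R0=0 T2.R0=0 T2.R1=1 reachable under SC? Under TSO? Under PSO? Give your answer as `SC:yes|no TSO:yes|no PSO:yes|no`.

SC:no TSO:yes PSO:yes

outcome vector order: (T0.R0,T1.R0,T2.R0,T2.R1)
under SC → (0,2,0,0) (0,2,0,1) (0,2,1,1) (1,0,1,1) (1,2,0,0) (1,2,0,1) (1,2,1,1)
under TSO → (0,0,0,0) (0,0,0,1) (0,0,1,1) (0,2,0,0) (0,2,0,1) (0,2,1,1) (1,0,0,0) (1,0,0,1) (1,0,1,1) (1,2,0,0) (1,2,0,1) (1,2,1,1)
under PSO → (0,0,0,0) (0,0,0,1) (0,0,1,1) (0,2,0,0) (0,2,0,1) (0,2,1,1) (1,0,0,0) (1,0,0,1) (1,0,1,1) (1,2,0,0) (1,2,0,1) (1,2,1,1)
target (0,0,0,1) ∈ {TSO,PSO}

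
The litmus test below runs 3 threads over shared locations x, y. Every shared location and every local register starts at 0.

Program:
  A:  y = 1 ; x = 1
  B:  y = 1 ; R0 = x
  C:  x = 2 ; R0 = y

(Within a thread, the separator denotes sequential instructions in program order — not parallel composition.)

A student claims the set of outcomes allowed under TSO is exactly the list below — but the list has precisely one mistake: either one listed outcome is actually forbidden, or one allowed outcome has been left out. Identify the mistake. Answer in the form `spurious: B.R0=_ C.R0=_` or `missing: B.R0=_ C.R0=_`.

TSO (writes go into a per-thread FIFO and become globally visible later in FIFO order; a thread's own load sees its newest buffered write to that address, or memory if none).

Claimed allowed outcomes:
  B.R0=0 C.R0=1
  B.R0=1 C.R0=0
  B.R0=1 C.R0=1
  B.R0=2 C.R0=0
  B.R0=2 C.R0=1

outcome vector order: (B.R0,C.R0)
TSO: 6 outcomes — {00; 01; 10; 11; 20; 21}
TSO∖claimed = {00}

missing: B.R0=0 C.R0=0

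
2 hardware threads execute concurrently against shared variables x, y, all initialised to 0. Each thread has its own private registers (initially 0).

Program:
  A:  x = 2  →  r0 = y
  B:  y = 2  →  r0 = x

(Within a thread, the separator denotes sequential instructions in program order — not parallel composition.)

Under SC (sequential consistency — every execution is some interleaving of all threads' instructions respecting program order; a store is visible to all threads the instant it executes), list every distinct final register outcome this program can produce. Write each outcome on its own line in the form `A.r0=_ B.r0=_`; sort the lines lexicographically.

outcome vector order: (A.r0,B.r0)
|SC outcomes| = 3

A.r0=0 B.r0=2
A.r0=2 B.r0=0
A.r0=2 B.r0=2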